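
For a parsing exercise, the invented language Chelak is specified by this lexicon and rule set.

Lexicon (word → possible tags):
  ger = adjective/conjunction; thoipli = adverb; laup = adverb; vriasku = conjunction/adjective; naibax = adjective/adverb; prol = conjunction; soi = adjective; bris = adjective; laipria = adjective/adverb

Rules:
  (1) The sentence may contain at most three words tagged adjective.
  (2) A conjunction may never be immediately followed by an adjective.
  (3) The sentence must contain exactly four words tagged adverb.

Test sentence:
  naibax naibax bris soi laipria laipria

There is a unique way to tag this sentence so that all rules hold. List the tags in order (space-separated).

adverb adverb adjective adjective adverb adverb

Candidates per position — 1:naibax {adjective,adverb}; 2:naibax {adjective,adverb}; 3:bris {adjective}; 4:soi {adjective}; 5:laipria {adjective,adverb}; 6:laipria {adjective,adverb}.
At position 1, choosing adjective makes rule 3 impossible to satisfy; hence adverb.
At position 2, choosing adjective makes rule 3 impossible to satisfy; hence adverb.
At position 5, choosing adjective makes rule 3 impossible to satisfy; hence adverb.
At position 6, choosing adjective makes rule 3 impossible to satisfy; hence adverb.
That leaves exactly one tagging: adverb adverb adjective adjective adverb adverb.
Checking: rule 1 satisfied; rule 2 satisfied; rule 3 satisfied.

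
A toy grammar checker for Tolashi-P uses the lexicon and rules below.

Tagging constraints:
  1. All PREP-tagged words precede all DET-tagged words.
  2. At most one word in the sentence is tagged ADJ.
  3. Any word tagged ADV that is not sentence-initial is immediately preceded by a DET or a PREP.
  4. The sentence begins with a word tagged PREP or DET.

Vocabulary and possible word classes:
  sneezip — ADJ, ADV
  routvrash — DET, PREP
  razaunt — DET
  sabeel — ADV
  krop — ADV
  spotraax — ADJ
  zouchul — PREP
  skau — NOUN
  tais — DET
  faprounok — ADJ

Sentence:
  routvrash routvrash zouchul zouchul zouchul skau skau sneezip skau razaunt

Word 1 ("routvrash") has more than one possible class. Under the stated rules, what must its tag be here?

PREP

Candidates per position — 1:routvrash {DET,PREP}; 2:routvrash {DET,PREP}; 3:zouchul {PREP}; 4:zouchul {PREP}; 5:zouchul {PREP}; 6:skau {NOUN}; 7:skau {NOUN}; 8:sneezip {ADJ,ADV}; 9:skau {NOUN}; 10:razaunt {DET}.
Position 1: DET is ruled out by rule 1; that leaves PREP.
Position 2: DET is ruled out by rule 1; that leaves PREP.
Position 8: ADV is ruled out by rule 3; that leaves ADJ.
That leaves exactly one tagging: PREP PREP PREP PREP PREP NOUN NOUN ADJ NOUN DET.
Checking: rule 1 ✓; rule 2 ✓; rule 3 ✓; rule 4 ✓.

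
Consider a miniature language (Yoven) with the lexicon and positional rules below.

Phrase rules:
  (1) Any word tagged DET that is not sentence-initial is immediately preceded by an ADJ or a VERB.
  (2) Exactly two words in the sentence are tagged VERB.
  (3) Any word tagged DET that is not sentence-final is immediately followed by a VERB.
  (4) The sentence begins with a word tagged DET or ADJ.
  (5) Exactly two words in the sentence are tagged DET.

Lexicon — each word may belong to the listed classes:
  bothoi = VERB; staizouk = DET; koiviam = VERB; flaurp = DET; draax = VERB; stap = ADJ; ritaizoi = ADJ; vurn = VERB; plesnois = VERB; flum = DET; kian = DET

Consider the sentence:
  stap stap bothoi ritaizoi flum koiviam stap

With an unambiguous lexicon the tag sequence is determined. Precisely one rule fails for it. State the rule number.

5

Fixed tagging: ADJ ADJ VERB ADJ DET VERB ADJ.
Rule check: R1 ✓, R2 ✓, R3 ✓, R4 ✓, R5 ✗.
Only rule 5 fails.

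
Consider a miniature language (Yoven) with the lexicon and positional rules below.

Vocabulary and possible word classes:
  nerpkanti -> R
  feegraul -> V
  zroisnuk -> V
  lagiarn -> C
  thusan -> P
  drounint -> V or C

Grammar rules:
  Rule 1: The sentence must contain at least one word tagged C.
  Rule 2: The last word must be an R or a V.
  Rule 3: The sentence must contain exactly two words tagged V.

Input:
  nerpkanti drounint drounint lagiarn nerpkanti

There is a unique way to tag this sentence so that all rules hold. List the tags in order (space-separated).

Candidates per position — 1:nerpkanti {R}; 2:drounint {V,C}; 3:drounint {V,C}; 4:lagiarn {C}; 5:nerpkanti {R}.
Position 2: tagging it C would leave rule 3 unsatisfiable, so it must be V.
Position 3: tagging it C would leave rule 3 unsatisfiable, so it must be V.
The unique satisfying tagging is: R V V C R.
Checking: rule 1 satisfied; rule 2 satisfied; rule 3 satisfied.

R V V C R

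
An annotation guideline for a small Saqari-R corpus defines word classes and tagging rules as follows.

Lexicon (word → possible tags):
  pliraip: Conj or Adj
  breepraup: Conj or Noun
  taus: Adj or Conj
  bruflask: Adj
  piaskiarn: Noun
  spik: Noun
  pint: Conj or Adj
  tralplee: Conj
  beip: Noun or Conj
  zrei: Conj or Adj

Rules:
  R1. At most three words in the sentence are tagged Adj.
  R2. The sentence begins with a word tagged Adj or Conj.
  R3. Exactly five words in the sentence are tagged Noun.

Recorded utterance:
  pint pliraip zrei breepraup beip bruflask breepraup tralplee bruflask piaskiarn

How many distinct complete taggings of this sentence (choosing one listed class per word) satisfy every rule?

Candidates per position — 1:pint {Conj,Adj}; 2:pliraip {Conj,Adj}; 3:zrei {Conj,Adj}; 4:breepraup {Conj,Noun}; 5:beip {Noun,Conj}; 6:bruflask {Adj}; 7:breepraup {Conj,Noun}; 8:tralplee {Conj}; 9:bruflask {Adj}; 10:piaskiarn {Noun}.
There are 64 candidate sequences in total.
Rule 3 cannot be satisfied by any choice of tags from the lexicon.
So there is no consistent tagging.
Count = 0.

0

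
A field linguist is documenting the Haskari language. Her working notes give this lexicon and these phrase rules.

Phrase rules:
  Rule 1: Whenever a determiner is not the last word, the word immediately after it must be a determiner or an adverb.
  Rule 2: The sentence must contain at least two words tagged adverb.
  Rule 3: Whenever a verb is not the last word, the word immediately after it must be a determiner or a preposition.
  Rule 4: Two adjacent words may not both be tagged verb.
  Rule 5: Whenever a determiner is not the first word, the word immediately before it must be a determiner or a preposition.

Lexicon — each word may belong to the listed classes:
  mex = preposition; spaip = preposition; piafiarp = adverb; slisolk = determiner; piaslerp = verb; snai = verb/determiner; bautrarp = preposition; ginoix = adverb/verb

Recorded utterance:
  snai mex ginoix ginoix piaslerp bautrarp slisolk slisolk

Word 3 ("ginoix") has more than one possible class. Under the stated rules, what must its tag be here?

Candidates per position — 1:snai {verb,determiner}; 2:mex {preposition}; 3:ginoix {adverb,verb}; 4:ginoix {adverb,verb}; 5:piaslerp {verb}; 6:bautrarp {preposition}; 7:slisolk {determiner}; 8:slisolk {determiner}.
At position 1, choosing determiner makes rule 1 impossible to satisfy; hence verb.
At position 3, choosing verb makes rule 2 impossible to satisfy; hence adverb.
At position 4, choosing verb makes rule 2 impossible to satisfy; hence adverb.
That leaves exactly one tagging: verb preposition adverb adverb verb preposition determiner determiner.
Rule-by-rule: rule 1 holds; rule 2 holds; rule 3 holds; rule 4 holds; rule 5 holds.

adverb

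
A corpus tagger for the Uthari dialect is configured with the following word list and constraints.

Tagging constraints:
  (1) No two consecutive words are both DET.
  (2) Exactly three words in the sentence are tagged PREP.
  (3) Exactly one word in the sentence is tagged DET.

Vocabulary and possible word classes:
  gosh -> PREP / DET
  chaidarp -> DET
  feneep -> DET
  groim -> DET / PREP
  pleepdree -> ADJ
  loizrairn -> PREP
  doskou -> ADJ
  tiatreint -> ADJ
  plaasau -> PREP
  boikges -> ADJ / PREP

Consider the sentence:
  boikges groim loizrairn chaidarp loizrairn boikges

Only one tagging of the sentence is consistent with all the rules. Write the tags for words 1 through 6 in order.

ADJ PREP PREP DET PREP ADJ

Candidates per position — 1:boikges {ADJ,PREP}; 2:groim {DET,PREP}; 3:loizrairn {PREP}; 4:chaidarp {DET}; 5:loizrairn {PREP}; 6:boikges {ADJ,PREP}.
At position 2, choosing DET makes rule 3 impossible to satisfy; hence PREP.
At position 6, choosing PREP makes rule 2 impossible to satisfy; hence ADJ.
At position 1, choosing PREP makes rule 2 impossible to satisfy; hence ADJ.
That leaves exactly one tagging: ADJ PREP PREP DET PREP ADJ.
Check: rule 1 satisfied; rule 2 satisfied; rule 3 satisfied.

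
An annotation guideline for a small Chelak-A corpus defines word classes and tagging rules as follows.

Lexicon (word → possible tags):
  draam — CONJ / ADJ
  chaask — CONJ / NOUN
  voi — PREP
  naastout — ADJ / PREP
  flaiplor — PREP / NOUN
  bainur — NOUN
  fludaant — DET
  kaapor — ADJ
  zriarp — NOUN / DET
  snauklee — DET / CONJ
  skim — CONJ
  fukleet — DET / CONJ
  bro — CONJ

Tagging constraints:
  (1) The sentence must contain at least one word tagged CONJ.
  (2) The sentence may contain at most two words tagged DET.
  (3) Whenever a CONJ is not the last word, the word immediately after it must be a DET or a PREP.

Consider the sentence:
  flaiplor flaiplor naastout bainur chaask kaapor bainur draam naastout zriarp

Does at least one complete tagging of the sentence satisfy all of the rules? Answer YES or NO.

Candidates per position — 1:flaiplor {PREP,NOUN}; 2:flaiplor {PREP,NOUN}; 3:naastout {ADJ,PREP}; 4:bainur {NOUN}; 5:chaask {CONJ,NOUN}; 6:kaapor {ADJ}; 7:bainur {NOUN}; 8:draam {CONJ,ADJ}; 9:naastout {ADJ,PREP}; 10:zriarp {NOUN,DET}.
One satisfying assignment: PREP PREP PREP NOUN NOUN ADJ NOUN CONJ PREP NOUN.
Check: rule 1 holds; rule 2 holds; rule 3 holds.

YES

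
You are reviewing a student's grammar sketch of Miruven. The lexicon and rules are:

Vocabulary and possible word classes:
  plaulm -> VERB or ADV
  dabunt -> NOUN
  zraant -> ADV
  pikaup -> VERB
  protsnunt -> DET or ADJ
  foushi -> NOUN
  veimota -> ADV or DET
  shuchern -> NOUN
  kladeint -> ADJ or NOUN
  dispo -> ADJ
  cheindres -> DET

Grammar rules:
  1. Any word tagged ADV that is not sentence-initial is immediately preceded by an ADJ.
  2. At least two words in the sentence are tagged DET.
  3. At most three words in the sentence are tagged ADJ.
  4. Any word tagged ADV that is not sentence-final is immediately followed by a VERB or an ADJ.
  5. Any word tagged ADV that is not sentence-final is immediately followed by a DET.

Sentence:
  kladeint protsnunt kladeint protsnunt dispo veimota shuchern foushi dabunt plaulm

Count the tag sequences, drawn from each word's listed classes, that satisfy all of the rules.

Candidates per position — 1:kladeint {ADJ,NOUN}; 2:protsnunt {DET,ADJ}; 3:kladeint {ADJ,NOUN}; 4:protsnunt {DET,ADJ}; 5:dispo {ADJ}; 6:veimota {ADV,DET}; 7:shuchern {NOUN}; 8:foushi {NOUN}; 9:dabunt {NOUN}; 10:plaulm {VERB,ADV}.
There are 64 candidate sequences in total.
Checking each against the rules leaves 10 sequences.
Count = 10.

10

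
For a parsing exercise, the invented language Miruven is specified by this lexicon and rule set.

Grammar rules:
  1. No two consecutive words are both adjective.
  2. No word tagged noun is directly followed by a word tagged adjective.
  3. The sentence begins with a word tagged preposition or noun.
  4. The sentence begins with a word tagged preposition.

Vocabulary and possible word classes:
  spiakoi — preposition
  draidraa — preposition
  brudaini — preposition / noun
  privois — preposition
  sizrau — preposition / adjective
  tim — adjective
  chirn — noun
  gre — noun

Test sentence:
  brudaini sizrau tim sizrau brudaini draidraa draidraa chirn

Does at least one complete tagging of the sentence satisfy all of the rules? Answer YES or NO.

Candidates per position — 1:brudaini {preposition,noun}; 2:sizrau {preposition,adjective}; 3:tim {adjective}; 4:sizrau {preposition,adjective}; 5:brudaini {preposition,noun}; 6:draidraa {preposition}; 7:draidraa {preposition}; 8:chirn {noun}.
One satisfying assignment: preposition preposition adjective preposition preposition preposition preposition noun.
Check: rule 1 satisfied; rule 2 satisfied; rule 3 satisfied; rule 4 satisfied.

YES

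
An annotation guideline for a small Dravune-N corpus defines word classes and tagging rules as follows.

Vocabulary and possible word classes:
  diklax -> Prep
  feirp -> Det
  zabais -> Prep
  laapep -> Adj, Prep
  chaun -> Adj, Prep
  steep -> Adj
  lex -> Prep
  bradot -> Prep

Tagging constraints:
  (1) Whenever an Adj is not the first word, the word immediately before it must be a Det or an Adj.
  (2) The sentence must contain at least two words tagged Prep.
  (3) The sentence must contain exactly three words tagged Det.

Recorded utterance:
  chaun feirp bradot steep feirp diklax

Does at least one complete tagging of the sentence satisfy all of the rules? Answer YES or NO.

Candidates per position — 1:chaun {Adj,Prep}; 2:feirp {Det}; 3:bradot {Prep}; 4:steep {Adj}; 5:feirp {Det}; 6:diklax {Prep}.
Rule 1 cannot be satisfied by any choice of tags from the lexicon.
So there is no consistent tagging.

NO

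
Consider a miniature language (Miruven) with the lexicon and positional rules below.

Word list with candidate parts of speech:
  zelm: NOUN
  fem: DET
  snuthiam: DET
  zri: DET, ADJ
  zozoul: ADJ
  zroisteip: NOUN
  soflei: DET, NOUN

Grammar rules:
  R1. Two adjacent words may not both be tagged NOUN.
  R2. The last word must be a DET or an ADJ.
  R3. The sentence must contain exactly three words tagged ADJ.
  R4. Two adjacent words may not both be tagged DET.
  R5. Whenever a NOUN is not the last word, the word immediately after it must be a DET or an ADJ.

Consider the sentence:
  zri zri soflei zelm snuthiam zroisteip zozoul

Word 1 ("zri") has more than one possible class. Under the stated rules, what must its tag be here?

ADJ

Candidates per position — 1:zri {DET,ADJ}; 2:zri {DET,ADJ}; 3:soflei {DET,NOUN}; 4:zelm {NOUN}; 5:snuthiam {DET}; 6:zroisteip {NOUN}; 7:zozoul {ADJ}.
Position 1: DET is ruled out by rule 3; that leaves ADJ.
Position 2: DET is ruled out by rule 3; that leaves ADJ.
Position 3: NOUN is ruled out by rule 1; that leaves DET.
So the tagging must be: ADJ ADJ DET NOUN DET NOUN ADJ.
Check: rule 1 ✓; rule 2 ✓; rule 3 ✓; rule 4 ✓; rule 5 ✓.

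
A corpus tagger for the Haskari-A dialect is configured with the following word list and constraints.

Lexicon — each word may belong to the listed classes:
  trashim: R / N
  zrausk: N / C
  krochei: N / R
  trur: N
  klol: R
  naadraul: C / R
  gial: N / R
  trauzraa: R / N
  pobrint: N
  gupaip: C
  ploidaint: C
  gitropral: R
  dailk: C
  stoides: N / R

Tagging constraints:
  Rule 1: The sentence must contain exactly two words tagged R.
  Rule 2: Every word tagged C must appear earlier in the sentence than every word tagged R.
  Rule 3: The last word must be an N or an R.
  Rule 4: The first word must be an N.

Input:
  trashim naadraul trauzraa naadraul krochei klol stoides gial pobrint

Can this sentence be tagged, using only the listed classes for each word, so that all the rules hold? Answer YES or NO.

YES

Candidates per position — 1:trashim {R,N}; 2:naadraul {C,R}; 3:trauzraa {R,N}; 4:naadraul {C,R}; 5:krochei {N,R}; 6:klol {R}; 7:stoides {N,R}; 8:gial {N,R}; 9:pobrint {N}.
One satisfying assignment: N C N C R R N N N.
Check: rule 1 satisfied; rule 2 satisfied; rule 3 satisfied; rule 4 satisfied.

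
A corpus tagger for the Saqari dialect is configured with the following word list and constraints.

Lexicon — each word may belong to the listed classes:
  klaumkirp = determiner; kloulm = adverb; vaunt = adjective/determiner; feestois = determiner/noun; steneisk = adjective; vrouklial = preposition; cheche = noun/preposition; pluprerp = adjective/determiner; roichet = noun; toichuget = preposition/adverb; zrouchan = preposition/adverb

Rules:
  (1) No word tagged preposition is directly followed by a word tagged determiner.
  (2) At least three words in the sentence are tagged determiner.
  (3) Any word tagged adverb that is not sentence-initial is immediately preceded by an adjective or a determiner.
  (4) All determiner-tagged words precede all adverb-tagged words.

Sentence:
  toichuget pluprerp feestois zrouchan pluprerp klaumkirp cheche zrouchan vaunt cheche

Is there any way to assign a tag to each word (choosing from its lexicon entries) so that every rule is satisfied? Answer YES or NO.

Candidates per position — 1:toichuget {preposition,adverb}; 2:pluprerp {adjective,determiner}; 3:feestois {determiner,noun}; 4:zrouchan {preposition,adverb}; 5:pluprerp {adjective,determiner}; 6:klaumkirp {determiner}; 7:cheche {noun,preposition}; 8:zrouchan {preposition,adverb}; 9:vaunt {adjective,determiner}; 10:cheche {noun,preposition}.
Every candidate sequence violates at least one rule; no consistent tagging exists.

NO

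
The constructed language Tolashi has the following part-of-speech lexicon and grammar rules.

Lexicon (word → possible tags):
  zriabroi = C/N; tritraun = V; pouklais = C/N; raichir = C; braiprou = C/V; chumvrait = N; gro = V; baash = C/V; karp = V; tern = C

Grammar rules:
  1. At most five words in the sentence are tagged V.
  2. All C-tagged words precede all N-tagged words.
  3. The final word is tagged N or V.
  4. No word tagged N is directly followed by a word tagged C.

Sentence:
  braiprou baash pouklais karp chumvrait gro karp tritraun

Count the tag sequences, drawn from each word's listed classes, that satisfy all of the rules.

Candidates per position — 1:braiprou {C,V}; 2:baash {C,V}; 3:pouklais {C,N}; 4:karp {V}; 5:chumvrait {N}; 6:gro {V}; 7:karp {V}; 8:tritraun {V}.
There are 8 candidate sequences in total.
Checking each against the rules leaves 6 sequences.
Count = 6.

6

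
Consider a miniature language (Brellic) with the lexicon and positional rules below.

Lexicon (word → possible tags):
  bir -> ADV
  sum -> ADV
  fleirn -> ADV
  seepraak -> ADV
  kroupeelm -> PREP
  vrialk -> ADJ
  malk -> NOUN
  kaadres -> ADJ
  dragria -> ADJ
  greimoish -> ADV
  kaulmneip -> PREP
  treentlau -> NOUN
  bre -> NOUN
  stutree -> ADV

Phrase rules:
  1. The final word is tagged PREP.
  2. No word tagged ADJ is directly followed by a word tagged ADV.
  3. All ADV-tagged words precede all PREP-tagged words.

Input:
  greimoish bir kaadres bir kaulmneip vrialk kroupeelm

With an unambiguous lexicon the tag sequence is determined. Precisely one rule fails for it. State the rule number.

2

Fixed tagging: ADV ADV ADJ ADV PREP ADJ PREP.
Checking each rule: R1 pass, R2 fail, R3 pass.
Only rule 2 fails.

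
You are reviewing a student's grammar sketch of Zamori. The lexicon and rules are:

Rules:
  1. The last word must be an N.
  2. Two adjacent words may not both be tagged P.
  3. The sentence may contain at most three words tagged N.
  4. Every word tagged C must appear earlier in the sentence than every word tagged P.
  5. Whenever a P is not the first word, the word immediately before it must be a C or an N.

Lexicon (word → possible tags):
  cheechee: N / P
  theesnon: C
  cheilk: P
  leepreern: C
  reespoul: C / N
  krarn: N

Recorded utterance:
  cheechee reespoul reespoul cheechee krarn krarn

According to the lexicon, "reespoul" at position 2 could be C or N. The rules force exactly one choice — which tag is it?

Candidates per position — 1:cheechee {N,P}; 2:reespoul {C,N}; 3:reespoul {C,N}; 4:cheechee {N,P}; 5:krarn {N}; 6:krarn {N}.
Position 2: the remaining choice is settled jointly with positions 1, 3, 4 — only C at position 2 is part of a tagging that satisfies every rule.
That leaves exactly one tagging: N C C P N N.
Rule-by-rule: rule 1 satisfied; rule 2 satisfied; rule 3 satisfied; rule 4 satisfied; rule 5 satisfied.

C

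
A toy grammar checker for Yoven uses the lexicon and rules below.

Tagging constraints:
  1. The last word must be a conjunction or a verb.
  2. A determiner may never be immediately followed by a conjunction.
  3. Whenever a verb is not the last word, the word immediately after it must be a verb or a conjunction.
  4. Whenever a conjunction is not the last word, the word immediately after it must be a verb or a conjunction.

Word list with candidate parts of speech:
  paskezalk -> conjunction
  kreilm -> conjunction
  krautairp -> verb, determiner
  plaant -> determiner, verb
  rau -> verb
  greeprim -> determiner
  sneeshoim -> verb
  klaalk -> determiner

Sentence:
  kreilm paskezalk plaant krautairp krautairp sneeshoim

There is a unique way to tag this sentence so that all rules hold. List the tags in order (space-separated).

conjunction conjunction verb verb verb verb

Candidates per position — 1:kreilm {conjunction}; 2:paskezalk {conjunction}; 3:plaant {determiner,verb}; 4:krautairp {verb,determiner}; 5:krautairp {verb,determiner}; 6:sneeshoim {verb}.
If word 3 were determiner, no tagging could satisfy rule 4; so word 3 is verb.
If word 4 were determiner, no tagging could satisfy rule 3; so word 4 is verb.
If word 5 were determiner, no tagging could satisfy rule 3; so word 5 is verb.
So the tagging must be: conjunction conjunction verb verb verb verb.
Rule-by-rule: rule 1 ok; rule 2 ok; rule 3 ok; rule 4 ok.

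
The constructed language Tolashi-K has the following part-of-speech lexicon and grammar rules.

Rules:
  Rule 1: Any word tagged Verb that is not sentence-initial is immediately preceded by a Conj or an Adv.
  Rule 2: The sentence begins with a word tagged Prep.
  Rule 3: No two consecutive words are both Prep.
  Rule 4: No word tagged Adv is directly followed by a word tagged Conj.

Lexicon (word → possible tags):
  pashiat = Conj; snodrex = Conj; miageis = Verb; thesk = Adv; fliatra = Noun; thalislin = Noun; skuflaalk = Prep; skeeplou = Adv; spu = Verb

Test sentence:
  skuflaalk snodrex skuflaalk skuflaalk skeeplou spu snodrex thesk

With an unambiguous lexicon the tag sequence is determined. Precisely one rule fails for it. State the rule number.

Fixed tagging: Prep Conj Prep Prep Adv Verb Conj Adv.
Applying the rules: R1 ok, R2 ok, R3 fails, R4 ok.
Only rule 3 fails.

3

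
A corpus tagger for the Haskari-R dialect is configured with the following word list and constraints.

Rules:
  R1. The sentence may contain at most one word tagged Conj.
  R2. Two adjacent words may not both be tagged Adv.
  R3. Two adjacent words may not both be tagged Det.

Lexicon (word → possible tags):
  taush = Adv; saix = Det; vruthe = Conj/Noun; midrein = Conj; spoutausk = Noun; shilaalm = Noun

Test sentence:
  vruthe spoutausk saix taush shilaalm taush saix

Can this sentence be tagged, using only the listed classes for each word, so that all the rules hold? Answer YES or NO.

YES

Candidates per position — 1:vruthe {Conj,Noun}; 2:spoutausk {Noun}; 3:saix {Det}; 4:taush {Adv}; 5:shilaalm {Noun}; 6:taush {Adv}; 7:saix {Det}.
One satisfying assignment: Noun Noun Det Adv Noun Adv Det.
Checking: rule 1 ok; rule 2 ok; rule 3 ok.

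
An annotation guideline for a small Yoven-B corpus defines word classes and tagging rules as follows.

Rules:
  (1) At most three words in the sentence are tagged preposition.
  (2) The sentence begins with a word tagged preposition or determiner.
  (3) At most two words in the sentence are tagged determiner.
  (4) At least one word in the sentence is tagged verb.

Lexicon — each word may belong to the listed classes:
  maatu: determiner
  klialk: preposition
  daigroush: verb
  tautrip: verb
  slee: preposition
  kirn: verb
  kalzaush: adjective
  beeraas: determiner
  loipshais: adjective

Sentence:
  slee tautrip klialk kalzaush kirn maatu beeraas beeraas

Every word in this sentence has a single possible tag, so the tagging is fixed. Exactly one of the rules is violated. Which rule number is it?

Fixed tagging: preposition verb preposition adjective verb determiner determiner determiner.
Rule check: R1 ok, R2 ok, R3 fails, R4 ok.
Only rule 3 fails.

3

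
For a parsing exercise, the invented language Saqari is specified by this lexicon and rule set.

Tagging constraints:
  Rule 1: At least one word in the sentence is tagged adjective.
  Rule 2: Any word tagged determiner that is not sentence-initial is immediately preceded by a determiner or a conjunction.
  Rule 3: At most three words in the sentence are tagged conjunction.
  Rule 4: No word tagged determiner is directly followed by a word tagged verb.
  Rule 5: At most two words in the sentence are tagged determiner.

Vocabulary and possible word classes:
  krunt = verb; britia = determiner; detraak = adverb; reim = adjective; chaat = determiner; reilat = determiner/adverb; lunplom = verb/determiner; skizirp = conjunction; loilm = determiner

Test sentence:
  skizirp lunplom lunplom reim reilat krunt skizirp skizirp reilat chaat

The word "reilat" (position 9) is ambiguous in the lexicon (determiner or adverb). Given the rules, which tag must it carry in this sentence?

determiner

Candidates per position — 1:skizirp {conjunction}; 2:lunplom {verb,determiner}; 3:lunplom {verb,determiner}; 4:reim {adjective}; 5:reilat {determiner,adverb}; 6:krunt {verb}; 7:skizirp {conjunction}; 8:skizirp {conjunction}; 9:reilat {determiner,adverb}; 10:chaat {determiner}.
At position 5, choosing determiner makes rule 2 impossible to satisfy; hence adverb.
At position 9, choosing adverb makes rule 2 impossible to satisfy; hence determiner.
At position 2, choosing determiner makes rule 5 impossible to satisfy; hence verb.
At position 3, choosing determiner makes rule 2 impossible to satisfy; hence verb.
The only consistent sequence is: conjunction verb verb adjective adverb verb conjunction conjunction determiner determiner.
Checking: rule 1 ✓; rule 2 ✓; rule 3 ✓; rule 4 ✓; rule 5 ✓.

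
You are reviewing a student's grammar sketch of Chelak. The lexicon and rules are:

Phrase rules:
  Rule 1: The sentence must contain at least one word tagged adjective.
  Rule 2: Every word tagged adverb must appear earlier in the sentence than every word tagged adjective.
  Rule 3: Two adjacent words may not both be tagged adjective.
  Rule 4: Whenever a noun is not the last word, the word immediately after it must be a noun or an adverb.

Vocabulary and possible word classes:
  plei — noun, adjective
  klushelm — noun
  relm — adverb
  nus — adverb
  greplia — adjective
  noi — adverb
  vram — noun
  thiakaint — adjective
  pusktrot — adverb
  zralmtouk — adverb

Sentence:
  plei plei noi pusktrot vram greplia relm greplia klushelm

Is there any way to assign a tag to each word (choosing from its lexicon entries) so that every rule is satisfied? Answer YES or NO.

Candidates per position — 1:plei {noun,adjective}; 2:plei {noun,adjective}; 3:noi {adverb}; 4:pusktrot {adverb}; 5:vram {noun}; 6:greplia {adjective}; 7:relm {adverb}; 8:greplia {adjective}; 9:klushelm {noun}.
Rule 2 cannot be satisfied by any choice of tags from the lexicon.
So there is no consistent tagging.

NO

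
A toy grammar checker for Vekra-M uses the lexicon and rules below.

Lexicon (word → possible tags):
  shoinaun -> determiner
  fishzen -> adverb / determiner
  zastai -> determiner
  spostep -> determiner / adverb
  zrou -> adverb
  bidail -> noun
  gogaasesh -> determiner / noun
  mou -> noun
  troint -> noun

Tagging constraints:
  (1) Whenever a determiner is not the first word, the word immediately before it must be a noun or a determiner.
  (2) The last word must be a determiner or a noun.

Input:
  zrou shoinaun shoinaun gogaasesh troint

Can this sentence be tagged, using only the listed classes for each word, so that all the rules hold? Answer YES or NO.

NO

Candidates per position — 1:zrou {adverb}; 2:shoinaun {determiner}; 3:shoinaun {determiner}; 4:gogaasesh {determiner,noun}; 5:troint {noun}.
Rule 1 cannot be satisfied by any choice of tags from the lexicon.
So there is no consistent tagging.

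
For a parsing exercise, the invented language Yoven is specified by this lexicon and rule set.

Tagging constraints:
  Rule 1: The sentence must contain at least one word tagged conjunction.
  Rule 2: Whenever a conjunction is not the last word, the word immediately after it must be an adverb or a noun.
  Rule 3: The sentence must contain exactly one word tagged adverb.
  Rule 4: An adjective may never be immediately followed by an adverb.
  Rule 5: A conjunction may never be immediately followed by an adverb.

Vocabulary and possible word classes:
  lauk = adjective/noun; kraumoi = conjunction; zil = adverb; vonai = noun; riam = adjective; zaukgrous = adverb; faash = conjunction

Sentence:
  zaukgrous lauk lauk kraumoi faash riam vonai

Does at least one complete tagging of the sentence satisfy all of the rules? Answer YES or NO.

NO

Candidates per position — 1:zaukgrous {adverb}; 2:lauk {adjective,noun}; 3:lauk {adjective,noun}; 4:kraumoi {conjunction}; 5:faash {conjunction}; 6:riam {adjective}; 7:vonai {noun}.
Rule 2 cannot be satisfied by any choice of tags from the lexicon.
So there is no consistent tagging.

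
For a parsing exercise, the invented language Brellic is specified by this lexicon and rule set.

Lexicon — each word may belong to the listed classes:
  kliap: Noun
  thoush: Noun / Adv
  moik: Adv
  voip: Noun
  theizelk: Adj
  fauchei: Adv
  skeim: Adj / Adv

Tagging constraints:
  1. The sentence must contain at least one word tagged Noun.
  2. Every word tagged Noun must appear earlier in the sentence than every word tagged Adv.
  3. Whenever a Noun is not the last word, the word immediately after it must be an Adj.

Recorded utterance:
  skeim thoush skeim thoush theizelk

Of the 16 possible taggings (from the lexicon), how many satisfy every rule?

Candidates per position — 1:skeim {Adj,Adv}; 2:thoush {Noun,Adv}; 3:skeim {Adj,Adv}; 4:thoush {Noun,Adv}; 5:theizelk {Adj}.
There are 16 candidate sequences in total.
The sequences that satisfy every rule: Adj Noun Adj Noun Adj; Adj Noun Adj Adv Adj.
Count = 2.

2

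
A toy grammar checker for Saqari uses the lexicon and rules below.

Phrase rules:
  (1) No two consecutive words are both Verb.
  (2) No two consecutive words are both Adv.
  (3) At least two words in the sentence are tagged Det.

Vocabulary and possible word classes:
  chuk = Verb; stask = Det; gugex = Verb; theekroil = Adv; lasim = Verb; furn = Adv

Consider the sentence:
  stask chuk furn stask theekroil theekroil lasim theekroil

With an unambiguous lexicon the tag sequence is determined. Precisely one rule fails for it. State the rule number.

2

Fixed tagging: Det Verb Adv Det Adv Adv Verb Adv.
Checking each rule: R1 pass, R2 fail, R3 pass.
Only rule 2 fails.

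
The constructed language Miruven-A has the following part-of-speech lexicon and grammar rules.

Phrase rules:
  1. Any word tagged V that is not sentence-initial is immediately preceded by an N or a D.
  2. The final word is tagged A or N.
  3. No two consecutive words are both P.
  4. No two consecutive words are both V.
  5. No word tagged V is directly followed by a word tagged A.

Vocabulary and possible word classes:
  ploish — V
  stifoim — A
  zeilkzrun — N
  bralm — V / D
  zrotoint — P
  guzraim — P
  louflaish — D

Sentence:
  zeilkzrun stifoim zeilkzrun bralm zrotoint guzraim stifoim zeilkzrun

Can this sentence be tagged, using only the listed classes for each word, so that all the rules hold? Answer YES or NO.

NO

Candidates per position — 1:zeilkzrun {N}; 2:stifoim {A}; 3:zeilkzrun {N}; 4:bralm {V,D}; 5:zrotoint {P}; 6:guzraim {P}; 7:stifoim {A}; 8:zeilkzrun {N}.
Rule 3 cannot be satisfied by any choice of tags from the lexicon.
So there is no consistent tagging.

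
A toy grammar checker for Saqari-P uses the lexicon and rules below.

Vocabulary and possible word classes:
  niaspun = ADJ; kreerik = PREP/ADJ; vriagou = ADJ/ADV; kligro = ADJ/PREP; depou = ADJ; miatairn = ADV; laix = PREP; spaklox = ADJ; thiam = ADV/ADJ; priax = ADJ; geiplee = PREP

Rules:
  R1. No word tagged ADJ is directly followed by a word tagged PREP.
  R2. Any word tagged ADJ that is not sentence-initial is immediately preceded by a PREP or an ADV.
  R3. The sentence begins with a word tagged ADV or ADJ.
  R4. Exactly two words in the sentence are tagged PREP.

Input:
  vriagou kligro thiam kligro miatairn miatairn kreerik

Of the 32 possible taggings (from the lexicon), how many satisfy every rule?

Candidates per position — 1:vriagou {ADJ,ADV}; 2:kligro {ADJ,PREP}; 3:thiam {ADV,ADJ}; 4:kligro {ADJ,PREP}; 5:miatairn {ADV}; 6:miatairn {ADV}; 7:kreerik {PREP,ADJ}.
There are 32 candidate sequences in total.
The sequences that satisfy every rule: ADV ADJ ADV PREP ADV ADV PREP; ADV PREP ADV ADJ ADV ADV PREP; ADV PREP ADV PREP ADV ADV ADJ.
Count = 3.

3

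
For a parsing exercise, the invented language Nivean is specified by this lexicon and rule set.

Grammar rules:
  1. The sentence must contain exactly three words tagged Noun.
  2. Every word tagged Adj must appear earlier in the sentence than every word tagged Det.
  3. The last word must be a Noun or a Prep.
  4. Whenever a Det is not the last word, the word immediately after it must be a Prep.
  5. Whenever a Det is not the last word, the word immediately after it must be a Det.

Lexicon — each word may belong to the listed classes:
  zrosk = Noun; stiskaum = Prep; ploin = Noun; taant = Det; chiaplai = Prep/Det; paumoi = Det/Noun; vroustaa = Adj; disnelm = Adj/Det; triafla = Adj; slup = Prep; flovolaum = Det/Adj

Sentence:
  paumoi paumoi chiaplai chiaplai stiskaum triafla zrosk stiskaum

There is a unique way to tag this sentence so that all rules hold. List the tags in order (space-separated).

Noun Noun Prep Prep Prep Adj Noun Prep

Candidates per position — 1:paumoi {Det,Noun}; 2:paumoi {Det,Noun}; 3:chiaplai {Prep,Det}; 4:chiaplai {Prep,Det}; 5:stiskaum {Prep}; 6:triafla {Adj}; 7:zrosk {Noun}; 8:stiskaum {Prep}.
Word 1 cannot be Det — rule 1 would then fail for every completion. It is Noun.
Word 2 cannot be Det — rule 1 would then fail for every completion. It is Noun.
Word 3 cannot be Det — rule 2 would then fail for every completion. It is Prep.
Word 4 cannot be Det — rule 2 would then fail for every completion. It is Prep.
The only consistent sequence is: Noun Noun Prep Prep Prep Adj Noun Prep.
Rule-by-rule: rule 1 holds; rule 2 holds; rule 3 holds; rule 4 holds; rule 5 holds.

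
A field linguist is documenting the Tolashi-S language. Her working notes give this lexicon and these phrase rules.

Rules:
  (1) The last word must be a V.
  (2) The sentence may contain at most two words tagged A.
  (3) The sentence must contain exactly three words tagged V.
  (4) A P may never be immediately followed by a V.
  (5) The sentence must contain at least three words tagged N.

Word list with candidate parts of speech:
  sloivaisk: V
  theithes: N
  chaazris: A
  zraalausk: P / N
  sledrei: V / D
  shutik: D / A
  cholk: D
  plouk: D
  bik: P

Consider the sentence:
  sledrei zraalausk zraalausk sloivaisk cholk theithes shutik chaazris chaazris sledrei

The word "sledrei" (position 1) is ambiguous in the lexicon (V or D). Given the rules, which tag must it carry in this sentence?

V

Candidates per position — 1:sledrei {V,D}; 2:zraalausk {P,N}; 3:zraalausk {P,N}; 4:sloivaisk {V}; 5:cholk {D}; 6:theithes {N}; 7:shutik {D,A}; 8:chaazris {A}; 9:chaazris {A}; 10:sledrei {V,D}.
Position 1: tagging it D would leave rule 3 unsatisfiable, so it must be V.
Position 2: tagging it P would leave rule 5 unsatisfiable, so it must be N.
Position 3: tagging it P would leave rule 4 unsatisfiable, so it must be N.
Position 7: tagging it A would leave rule 2 unsatisfiable, so it must be D.
Position 10: tagging it D would leave rule 1 unsatisfiable, so it must be V.
The only consistent sequence is: V N N V D N D A A V.
Checking: rule 1 ok; rule 2 ok; rule 3 ok; rule 4 ok; rule 5 ok.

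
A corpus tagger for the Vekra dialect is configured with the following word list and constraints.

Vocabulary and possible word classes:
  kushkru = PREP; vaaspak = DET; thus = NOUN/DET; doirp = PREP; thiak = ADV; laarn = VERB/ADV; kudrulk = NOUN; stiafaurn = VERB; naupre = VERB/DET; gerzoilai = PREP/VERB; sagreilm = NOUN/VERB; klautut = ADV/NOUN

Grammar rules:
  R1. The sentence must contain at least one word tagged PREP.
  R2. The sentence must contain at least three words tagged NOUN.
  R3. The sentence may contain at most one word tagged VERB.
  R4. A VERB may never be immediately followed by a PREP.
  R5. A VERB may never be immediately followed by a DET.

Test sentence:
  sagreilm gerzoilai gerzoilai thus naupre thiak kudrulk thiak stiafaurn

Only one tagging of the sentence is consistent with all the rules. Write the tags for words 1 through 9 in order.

Candidates per position — 1:sagreilm {NOUN,VERB}; 2:gerzoilai {PREP,VERB}; 3:gerzoilai {PREP,VERB}; 4:thus {NOUN,DET}; 5:naupre {VERB,DET}; 6:thiak {ADV}; 7:kudrulk {NOUN}; 8:thiak {ADV}; 9:stiafaurn {VERB}.
At position 1, choosing VERB makes rule 2 impossible to satisfy; hence NOUN.
At position 2, choosing VERB makes rule 3 impossible to satisfy; hence PREP.
At position 3, choosing VERB makes rule 3 impossible to satisfy; hence PREP.
At position 4, choosing DET makes rule 2 impossible to satisfy; hence NOUN.
At position 5, choosing VERB makes rule 3 impossible to satisfy; hence DET.
The only consistent sequence is: NOUN PREP PREP NOUN DET ADV NOUN ADV VERB.
Check: rule 1 ok; rule 2 ok; rule 3 ok; rule 4 ok; rule 5 ok.

NOUN PREP PREP NOUN DET ADV NOUN ADV VERB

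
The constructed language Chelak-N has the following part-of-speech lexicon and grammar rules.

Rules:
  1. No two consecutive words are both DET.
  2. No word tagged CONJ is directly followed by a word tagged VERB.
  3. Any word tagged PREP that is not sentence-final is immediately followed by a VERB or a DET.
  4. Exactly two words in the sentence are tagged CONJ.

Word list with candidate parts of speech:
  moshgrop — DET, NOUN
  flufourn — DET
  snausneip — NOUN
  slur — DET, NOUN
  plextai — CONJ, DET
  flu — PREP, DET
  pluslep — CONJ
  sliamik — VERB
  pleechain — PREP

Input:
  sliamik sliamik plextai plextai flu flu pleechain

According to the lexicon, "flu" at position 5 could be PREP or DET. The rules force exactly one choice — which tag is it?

Candidates per position — 1:sliamik {VERB}; 2:sliamik {VERB}; 3:plextai {CONJ,DET}; 4:plextai {CONJ,DET}; 5:flu {PREP,DET}; 6:flu {PREP,DET}; 7:pleechain {PREP}.
Word 3 cannot be DET — rule 4 would then fail for every completion. It is CONJ.
Word 4 cannot be DET — rule 4 would then fail for every completion. It is CONJ.
Word 6 cannot be PREP — rule 3 would then fail for every completion. It is DET.
Word 5 cannot be DET — rule 1 would then fail for every completion. It is PREP.
That leaves exactly one tagging: VERB VERB CONJ CONJ PREP DET PREP.
Verifying each rule — rule 1 satisfied; rule 2 satisfied; rule 3 satisfied; rule 4 satisfied.

PREP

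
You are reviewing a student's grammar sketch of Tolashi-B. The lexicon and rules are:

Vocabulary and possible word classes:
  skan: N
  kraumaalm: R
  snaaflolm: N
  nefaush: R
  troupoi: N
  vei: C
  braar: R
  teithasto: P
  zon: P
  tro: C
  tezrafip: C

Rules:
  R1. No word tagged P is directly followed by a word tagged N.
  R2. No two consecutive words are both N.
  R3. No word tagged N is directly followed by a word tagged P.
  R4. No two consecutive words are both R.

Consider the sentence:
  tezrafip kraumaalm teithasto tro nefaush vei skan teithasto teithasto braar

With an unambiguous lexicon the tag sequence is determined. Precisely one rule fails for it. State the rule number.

Fixed tagging: C R P C R C N P P R.
Rule check: R1 holds, R2 holds, R3 violated, R4 holds.
Only rule 3 fails.

3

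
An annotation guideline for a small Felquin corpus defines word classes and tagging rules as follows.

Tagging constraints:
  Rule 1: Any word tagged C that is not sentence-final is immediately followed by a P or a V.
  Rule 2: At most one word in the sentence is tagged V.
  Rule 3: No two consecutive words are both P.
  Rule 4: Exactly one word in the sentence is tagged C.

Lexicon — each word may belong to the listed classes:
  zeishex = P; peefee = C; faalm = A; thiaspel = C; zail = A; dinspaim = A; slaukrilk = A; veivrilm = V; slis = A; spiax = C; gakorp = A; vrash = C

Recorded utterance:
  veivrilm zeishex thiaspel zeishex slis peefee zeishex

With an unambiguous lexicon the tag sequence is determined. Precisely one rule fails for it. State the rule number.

4

Fixed tagging: V P C P A C P.
Applying the rules: R1 ✓, R2 ✓, R3 ✓, R4 ✗.
Only rule 4 fails.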